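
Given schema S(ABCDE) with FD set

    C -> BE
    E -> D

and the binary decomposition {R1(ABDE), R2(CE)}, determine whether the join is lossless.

Common attributes: R1 ∩ R2 = {E}.
Closure of {E}: E → D applies, adding D. So (E)⁺ = {DE}.
The closure contains neither all of R1 = {ABDE} nor all of R2 = {CE}, so the common attributes are not a superkey of either fragment. The join is lossy.

No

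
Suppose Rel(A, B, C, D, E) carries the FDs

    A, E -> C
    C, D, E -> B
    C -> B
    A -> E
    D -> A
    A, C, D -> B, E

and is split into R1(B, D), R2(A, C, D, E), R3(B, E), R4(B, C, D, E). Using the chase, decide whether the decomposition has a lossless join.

Yes

Chase test. Columns are A, B, C, D, E; row i has aⱼ where attribute j ∈ Ri, else bᵢⱼ.
Initial tableau (one row per fragment):
  row 1: b11 a2 b13 a4 b15
  row 2: a1 b22 a3 a4 a5
  row 3: b31 a2 b33 b34 a5
  row 4: b41 a2 a3 a4 a5
Rows 2 and 4 agree on C, D, E; apply C, D, E→B and equate their B entries.
Rows 1 and 2 agree on D; apply D→A and equate their A entries.
Rows 1 and 4 agree on D; apply D→A and equate their A entries.
Rows 1 and 2 agree on A; apply A→E and equate their E entries.
Rows 1 and 2 agree on A, E; apply A, E→C and equate their C entries.
Row 1 is now all distinguished symbols — the join is lossless.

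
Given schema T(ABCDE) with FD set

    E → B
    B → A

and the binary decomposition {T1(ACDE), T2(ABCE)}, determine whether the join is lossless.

Common attributes: T1 ∩ T2 = {ACE}.
Closure of {ACE}: E → B applies, adding B. So (ACE)⁺ = {ABCE}.
This closure contains every attribute of T2, so T1 ∩ T2 → T2. The join is lossless.

Yes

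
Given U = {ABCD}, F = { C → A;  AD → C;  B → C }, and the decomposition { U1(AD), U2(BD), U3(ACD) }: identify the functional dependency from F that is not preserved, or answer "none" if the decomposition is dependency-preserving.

B → C

Check B → C: no single fragment contains all of {BC}, and the restricted closure of {B} across the fragments never reaches {C}.
C → A is preserved.
AD → C is preserved.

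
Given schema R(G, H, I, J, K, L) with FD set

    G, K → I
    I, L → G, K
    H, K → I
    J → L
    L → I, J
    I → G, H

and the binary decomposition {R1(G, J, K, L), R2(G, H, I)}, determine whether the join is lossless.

Common attributes: R1 ∩ R2 = {G}.
No dependency enlarges {G}, so (G)⁺ = {G}.
The closure contains neither all of R1 = {G, J, K, L} nor all of R2 = {G, H, I}, so the common attributes are not a superkey of either fragment. The join is lossy.

No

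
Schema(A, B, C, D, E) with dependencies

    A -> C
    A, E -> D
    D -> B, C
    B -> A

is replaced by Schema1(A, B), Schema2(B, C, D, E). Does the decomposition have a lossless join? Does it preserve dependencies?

Lossless test: (B)⁺ = {A, B, C}, which contains all of one fragment — lossless.
Dependency preservation: the restricted closure of {A} across the fragments never reaches {C}, so A → C cannot be enforced without a join — not preserved.

lossless but not dependency-preserving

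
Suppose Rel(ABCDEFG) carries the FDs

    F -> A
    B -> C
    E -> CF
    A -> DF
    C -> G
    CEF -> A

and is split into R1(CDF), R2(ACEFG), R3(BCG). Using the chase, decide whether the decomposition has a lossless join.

No

Chase test. Columns are ABCDEFG; row i has aⱼ where attribute j ∈ Ri, else bᵢⱼ.
Initial tableau (one row per fragment):
  row 1: b11 b12 a3 a4 b15 a6 b17
  row 2: a1 b22 a3 b24 a5 a6 a7
  row 3: b31 a2 a3 b34 b35 b36 a7
Rows 1 and 2 agree on F; apply F→A and equate their A entries.
Rows 1 and 2 agree on A; apply A→DF and equate their DF entries.
Rows 1 and 2 agree on C; apply C→G and equate their G entries.
No row becomes fully distinguished — the join is lossy.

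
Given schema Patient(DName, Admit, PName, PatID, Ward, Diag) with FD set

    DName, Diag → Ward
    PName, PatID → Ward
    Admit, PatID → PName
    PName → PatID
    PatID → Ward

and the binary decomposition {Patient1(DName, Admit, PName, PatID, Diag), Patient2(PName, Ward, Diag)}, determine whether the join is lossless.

Yes

Common attributes: Patient1 ∩ Patient2 = {PName, Diag}.
Closure of {PName, Diag}: PName → PatID applies, adding PatID; PatID → Ward applies, adding Ward. So (PName, Diag)⁺ = {PName, PatID, Ward, Diag}.
This closure contains every attribute of Patient2, so Patient1 ∩ Patient2 → Patient2. The join is lossless.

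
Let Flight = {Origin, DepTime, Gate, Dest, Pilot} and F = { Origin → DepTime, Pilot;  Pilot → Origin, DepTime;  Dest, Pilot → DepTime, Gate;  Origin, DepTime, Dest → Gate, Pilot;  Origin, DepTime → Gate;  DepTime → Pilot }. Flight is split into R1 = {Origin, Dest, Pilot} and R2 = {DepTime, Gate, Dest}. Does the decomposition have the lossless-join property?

Common attributes: R1 ∩ R2 = {Dest}.
No dependency enlarges {Dest}, so (Dest)⁺ = {Dest}.
The closure contains neither all of R1 = {Origin, Dest, Pilot} nor all of R2 = {DepTime, Gate, Dest}, so the common attributes are not a superkey of either fragment. The join is lossy.

No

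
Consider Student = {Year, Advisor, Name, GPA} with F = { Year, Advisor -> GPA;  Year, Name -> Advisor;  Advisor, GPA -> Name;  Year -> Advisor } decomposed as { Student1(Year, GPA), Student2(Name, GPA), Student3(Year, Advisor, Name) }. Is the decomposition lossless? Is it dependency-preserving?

lossless but not dependency-preserving

Lossless test (chase): Rows 1 and 3 agree on Year; apply Year→Advisor and equate their Advisor entries. Rows 1 and 3 agree on Year, Advisor; apply Year, Advisor→GPA and equate their GPA entries. Rows 1 and 3 agree on Advisor, GPA; apply Advisor, GPA→Name and equate their Name entries. Row 1 is now all distinguished symbols — the join is lossless.
Dependency preservation: the restricted closure of {Advisor, GPA} across the fragments never reaches {Name}, so Advisor, GPA → Name cannot be enforced without a join — not preserved.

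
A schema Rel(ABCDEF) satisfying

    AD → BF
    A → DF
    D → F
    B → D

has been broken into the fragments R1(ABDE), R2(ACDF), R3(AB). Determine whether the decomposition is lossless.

No

Chase test. Columns are ABCDEF; row i has aⱼ where attribute j ∈ Ri, else bᵢⱼ.
Initial tableau (one row per fragment):
  row 1: a1 a2 b13 a4 a5 b16
  row 2: a1 b22 a3 a4 b25 a6
  row 3: a1 a2 b33 b34 b35 b36
Rows 1 and 2 agree on AD; apply AD→BF and equate their BF entries.
Rows 1 and 3 agree on A; apply A→DF and equate their DF entries.
No row becomes fully distinguished — the join is lossy.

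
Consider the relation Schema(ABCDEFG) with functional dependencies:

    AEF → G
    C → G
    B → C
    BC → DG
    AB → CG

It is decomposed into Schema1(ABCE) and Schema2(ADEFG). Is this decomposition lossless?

Common attributes: Schema1 ∩ Schema2 = {AE}.
No dependency enlarges {AE}, so (AE)⁺ = {AE}.
The closure contains neither all of Schema1 = {ABCE} nor all of Schema2 = {ADEFG}, so the common attributes are not a superkey of either fragment. The join is lossy.

No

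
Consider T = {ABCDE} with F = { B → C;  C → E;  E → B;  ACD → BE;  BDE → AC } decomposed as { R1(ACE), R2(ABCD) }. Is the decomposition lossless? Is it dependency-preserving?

Lossless test: (AC)⁺ = {ABCE}, which contains all of one fragment — lossless.
Dependency preservation: E → B; ACD → BE; BDE → AC are not contained in any single fragment, but the restricted closure of each left-hand side across the fragments still reaches the right-hand side; the remaining FDs each lie inside some fragment. All dependencies are preserved.

lossless and dependency-preserving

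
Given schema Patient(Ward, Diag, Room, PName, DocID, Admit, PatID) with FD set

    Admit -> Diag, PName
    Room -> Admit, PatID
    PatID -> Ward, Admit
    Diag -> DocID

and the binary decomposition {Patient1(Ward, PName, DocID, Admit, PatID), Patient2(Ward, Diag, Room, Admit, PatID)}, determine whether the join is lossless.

Yes

Common attributes: Patient1 ∩ Patient2 = {Ward, Admit, PatID}.
Closure of {Ward, Admit, PatID}: Admit → Diag, PName applies, adding Diag, PName; Diag → DocID applies, adding DocID. So (Ward, Admit, PatID)⁺ = {Ward, Diag, PName, DocID, Admit, PatID}.
This closure contains every attribute of Patient1, so Patient1 ∩ Patient2 → Patient1. The join is lossless.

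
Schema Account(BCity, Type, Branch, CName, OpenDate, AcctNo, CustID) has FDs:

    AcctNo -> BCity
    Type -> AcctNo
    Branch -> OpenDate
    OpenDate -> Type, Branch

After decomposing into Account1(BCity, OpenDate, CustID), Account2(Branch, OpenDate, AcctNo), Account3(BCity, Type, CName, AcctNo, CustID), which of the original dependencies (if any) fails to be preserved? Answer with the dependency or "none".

Check OpenDate → Type, Branch: no single fragment contains all of {Type, Branch, OpenDate}, and the restricted closure of {OpenDate} across the fragments never reaches {Type, Branch}.
AcctNo → BCity is preserved.
Type → AcctNo is preserved.
Branch → OpenDate is preserved.

OpenDate -> Type, Branch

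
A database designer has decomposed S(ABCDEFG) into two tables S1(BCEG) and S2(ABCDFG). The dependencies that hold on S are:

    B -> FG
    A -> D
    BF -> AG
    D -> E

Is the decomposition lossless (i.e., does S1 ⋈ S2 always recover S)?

Yes

Common attributes: S1 ∩ S2 = {BCG}.
Closure of {BCG}: B → FG applies, adding F; BF → AG applies, adding A; A → D applies, adding D; D → E applies, adding E. So (BCG)⁺ = {ABCDEFG}.
This closure contains every attribute of S1, so S1 ∩ S2 → S1. The join is lossless.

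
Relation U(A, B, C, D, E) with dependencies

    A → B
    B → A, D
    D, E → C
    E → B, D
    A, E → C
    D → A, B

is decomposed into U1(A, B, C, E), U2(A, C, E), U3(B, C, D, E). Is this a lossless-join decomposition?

Chase test. Columns are A, B, C, D, E; row i has aⱼ where attribute j ∈ Ui, else bᵢⱼ.
Initial tableau (one row per fragment):
  row 1: a1 a2 a3 b14 a5
  row 2: a1 b22 a3 b24 a5
  row 3: b31 a2 a3 a4 a5
Rows 1 and 2 agree on A; apply A→B and equate their B entries.
Rows 1 and 2 agree on B; apply B→A, D and equate their A, D entries.
Rows 1 and 3 agree on B; apply B→A, D and equate their A, D entries.
Row 1 is now all distinguished symbols — the join is lossless.

Yes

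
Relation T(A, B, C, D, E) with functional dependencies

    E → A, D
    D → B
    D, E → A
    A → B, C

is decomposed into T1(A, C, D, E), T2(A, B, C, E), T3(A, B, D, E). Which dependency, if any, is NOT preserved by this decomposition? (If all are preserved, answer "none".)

none

E → A, D lies within T1.
D → B lies within T3.
D, E → A lies within T1.
A → B, C lies within T2.
Every dependency is enforceable on the fragments, so the decomposition is dependency-preserving.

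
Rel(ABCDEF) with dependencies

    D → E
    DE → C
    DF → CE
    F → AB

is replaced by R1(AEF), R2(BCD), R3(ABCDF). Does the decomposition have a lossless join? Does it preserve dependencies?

Lossless test (chase): Rows 2 and 3 agree on D; apply D→E and equate their E entries. Rows 1 and 3 agree on F; apply F→AB and equate their AB entries. No row becomes fully distinguished — the join is lossy.
Dependency preservation: the restricted closure of {D} across the fragments never reaches {E}, so D → E cannot be enforced without a join — not preserved.

lossy and not dependency-preserving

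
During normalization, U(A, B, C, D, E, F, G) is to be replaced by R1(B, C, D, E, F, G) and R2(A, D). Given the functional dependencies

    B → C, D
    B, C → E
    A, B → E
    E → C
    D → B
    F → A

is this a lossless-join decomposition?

Common attributes: R1 ∩ R2 = {D}.
Closure of {D}: D → B applies, adding B; B → C, D applies, adding C; B, C → E applies, adding E. So (D)⁺ = {B, C, D, E}.
The closure contains neither all of R1 = {B, C, D, E, F, G} nor all of R2 = {A, D}, so the common attributes are not a superkey of either fragment. The join is lossy.

No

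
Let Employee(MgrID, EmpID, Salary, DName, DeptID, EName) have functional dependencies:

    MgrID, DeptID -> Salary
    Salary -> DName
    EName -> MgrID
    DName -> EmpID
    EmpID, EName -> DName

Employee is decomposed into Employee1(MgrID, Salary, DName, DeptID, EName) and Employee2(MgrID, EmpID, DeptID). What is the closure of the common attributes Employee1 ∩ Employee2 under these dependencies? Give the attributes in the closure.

MgrID, EmpID, Salary, DName, DeptID

Employee1 ∩ Employee2 = {MgrID, DeptID}.
MgrID, DeptID → Salary applies, adding Salary
Salary → DName applies, adding DName
DName → EmpID applies, adding EmpID
Closure: {MgrID, EmpID, Salary, DName, DeptID}.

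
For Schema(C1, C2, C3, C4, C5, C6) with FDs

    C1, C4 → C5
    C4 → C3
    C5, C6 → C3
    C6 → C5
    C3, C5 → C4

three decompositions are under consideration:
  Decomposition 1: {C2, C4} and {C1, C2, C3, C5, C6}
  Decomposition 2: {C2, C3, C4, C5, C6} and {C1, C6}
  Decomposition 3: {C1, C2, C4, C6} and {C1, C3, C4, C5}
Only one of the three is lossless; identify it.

Decomposition 1: common = {C2}, closure = {C2} → lossy.
Decomposition 2: common = {C6}, closure = {C3, C4, C5, C6} → lossy.
Decomposition 3: common = {C1, C4}, closure = {C1, C3, C4, C5} → lossless.

Decomposition 3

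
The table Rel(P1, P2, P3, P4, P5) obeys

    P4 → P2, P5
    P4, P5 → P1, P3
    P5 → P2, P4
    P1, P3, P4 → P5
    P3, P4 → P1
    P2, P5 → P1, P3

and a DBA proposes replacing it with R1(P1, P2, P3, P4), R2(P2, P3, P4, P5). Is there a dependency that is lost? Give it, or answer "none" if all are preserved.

none

P4 → P2, P5 lies within R2.
P4, P5 → P1, P3: restricted closure across fragments reaches P1, P3.
P5 → P2, P4 lies within R2.
P1, P3, P4 → P5: restricted closure across fragments reaches P5.
P3, P4 → P1 lies within R1.
P2, P5 → P1, P3: restricted closure across fragments reaches P1, P3.
Every dependency is enforceable on the fragments, so the decomposition is dependency-preserving.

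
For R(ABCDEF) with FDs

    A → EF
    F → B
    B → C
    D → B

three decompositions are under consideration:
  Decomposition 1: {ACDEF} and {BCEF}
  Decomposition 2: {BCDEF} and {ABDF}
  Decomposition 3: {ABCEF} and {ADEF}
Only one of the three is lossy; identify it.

Decomposition 2

Decomposition 1: common = {CEF}, closure = {BCEF} → lossless.
Decomposition 2: common = {BDF}, closure = {BCDF} → lossy.
Decomposition 3: common = {AEF}, closure = {ABCEF} → lossless.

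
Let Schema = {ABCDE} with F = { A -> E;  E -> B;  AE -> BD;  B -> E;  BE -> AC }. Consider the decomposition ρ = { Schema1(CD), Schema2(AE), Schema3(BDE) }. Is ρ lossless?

Chase test. Columns are ABCDE; row i has aⱼ where attribute j ∈ Schemai, else bᵢⱼ.
Initial tableau (one row per fragment):
  row 1: b11 b12 a3 a4 b15
  row 2: a1 b22 b23 b24 a5
  row 3: b31 a2 b33 a4 a5
Rows 2 and 3 agree on E; apply E→B and equate their B entries.
Rows 2 and 3 agree on BE; apply BE→AC and equate their AC entries.
Rows 2 and 3 agree on AE; apply AE→BD and equate their BD entries.
No row becomes fully distinguished — the join is lossy.

No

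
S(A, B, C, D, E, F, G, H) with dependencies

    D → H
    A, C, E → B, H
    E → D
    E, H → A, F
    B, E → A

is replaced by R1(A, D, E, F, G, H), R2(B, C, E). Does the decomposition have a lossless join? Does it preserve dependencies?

lossy but dependency-preserving

Lossless test: (E)⁺ = {A, D, E, F, H}, which is a superkey of neither fragment — lossy.
Dependency preservation: A, C, E → B, H; B, E → A are not contained in any single fragment, but the restricted closure of each left-hand side across the fragments still reaches the right-hand side; the remaining FDs each lie inside some fragment. All dependencies are preserved.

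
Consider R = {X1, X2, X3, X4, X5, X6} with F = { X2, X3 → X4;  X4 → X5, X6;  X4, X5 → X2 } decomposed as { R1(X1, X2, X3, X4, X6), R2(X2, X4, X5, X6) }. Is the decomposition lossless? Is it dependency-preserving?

Lossless test: (X2, X4, X6)⁺ = {X2, X4, X5, X6}, which contains all of one fragment — lossless.
Dependency preservation: every FD's attributes lie within a single fragment, so each can be enforced locally — preserved.

lossless and dependency-preserving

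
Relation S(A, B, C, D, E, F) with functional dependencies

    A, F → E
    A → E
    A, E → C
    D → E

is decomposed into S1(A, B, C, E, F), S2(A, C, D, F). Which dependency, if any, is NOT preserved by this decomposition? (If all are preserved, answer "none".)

D → E

Check D → E: no single fragment contains all of {D, E}, and the restricted closure of {D} across the fragments never reaches {E}.
A, F → E is preserved.
A → E is preserved.
A, E → C is preserved.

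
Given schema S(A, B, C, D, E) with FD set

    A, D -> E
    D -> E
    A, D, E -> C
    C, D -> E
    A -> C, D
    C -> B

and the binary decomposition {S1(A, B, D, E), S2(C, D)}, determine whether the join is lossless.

No

Common attributes: S1 ∩ S2 = {D}.
Closure of {D}: D → E applies, adding E. So (D)⁺ = {D, E}.
The closure contains neither all of S1 = {A, B, D, E} nor all of S2 = {C, D}, so the common attributes are not a superkey of either fragment. The join is lossy.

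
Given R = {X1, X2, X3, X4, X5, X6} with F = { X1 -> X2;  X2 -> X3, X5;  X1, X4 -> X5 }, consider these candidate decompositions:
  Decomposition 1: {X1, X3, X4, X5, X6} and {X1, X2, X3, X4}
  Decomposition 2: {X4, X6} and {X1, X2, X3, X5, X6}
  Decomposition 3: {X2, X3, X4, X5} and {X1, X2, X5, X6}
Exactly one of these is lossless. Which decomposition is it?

Decomposition 1: common = {X1, X3, X4}, closure = {X1, X2, X3, X4, X5} → lossless.
Decomposition 2: common = {X6}, closure = {X6} → lossy.
Decomposition 3: common = {X2, X5}, closure = {X2, X3, X5} → lossy.

Decomposition 1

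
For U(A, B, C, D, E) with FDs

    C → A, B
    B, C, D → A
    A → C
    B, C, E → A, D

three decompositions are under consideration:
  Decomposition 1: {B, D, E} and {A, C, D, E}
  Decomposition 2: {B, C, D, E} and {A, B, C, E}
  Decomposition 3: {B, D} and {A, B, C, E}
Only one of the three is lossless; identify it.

Decomposition 1: common = {D, E}, closure = {D, E} → lossy.
Decomposition 2: common = {B, C, E}, closure = {A, B, C, D, E} → lossless.
Decomposition 3: common = {B}, closure = {B} → lossy.

Decomposition 2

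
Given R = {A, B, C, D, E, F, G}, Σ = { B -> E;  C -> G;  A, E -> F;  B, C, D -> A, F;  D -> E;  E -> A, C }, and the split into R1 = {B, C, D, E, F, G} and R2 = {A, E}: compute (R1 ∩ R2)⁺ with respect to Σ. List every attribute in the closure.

R1 ∩ R2 = {E}.
E → A, C applies, adding A, C
C → G applies, adding G
A, E → F applies, adding F
Closure: {A, C, E, F, G}.

A, C, E, F, G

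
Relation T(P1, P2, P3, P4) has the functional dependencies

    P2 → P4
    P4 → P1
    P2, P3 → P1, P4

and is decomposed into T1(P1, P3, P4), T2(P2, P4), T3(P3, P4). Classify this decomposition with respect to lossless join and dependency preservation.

lossy but dependency-preserving

Lossless test (chase): Rows 1 and 2 agree on P4; apply P4→P1 and equate their P1 entries. Rows 1 and 3 agree on P4; apply P4→P1 and equate their P1 entries. No row becomes fully distinguished — the join is lossy.
Dependency preservation: P2, P3 → P1, P4 is not contained in any single fragment, but the restricted closure of its left-hand side across the fragments still reaches the right-hand side; the remaining FDs each lie inside some fragment. All dependencies are preserved.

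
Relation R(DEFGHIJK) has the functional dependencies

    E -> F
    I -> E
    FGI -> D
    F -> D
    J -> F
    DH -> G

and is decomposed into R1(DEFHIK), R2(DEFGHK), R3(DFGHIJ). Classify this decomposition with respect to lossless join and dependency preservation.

Lossless test (chase): Rows 1 and 3 agree on I; apply I→E and equate their E entries. Rows 1 and 2 agree on DH; apply DH→G and equate their G entries. No row becomes fully distinguished — the join is lossy.
Dependency preservation: every FD's attributes lie within a single fragment, so each can be enforced locally — preserved.

lossy but dependency-preserving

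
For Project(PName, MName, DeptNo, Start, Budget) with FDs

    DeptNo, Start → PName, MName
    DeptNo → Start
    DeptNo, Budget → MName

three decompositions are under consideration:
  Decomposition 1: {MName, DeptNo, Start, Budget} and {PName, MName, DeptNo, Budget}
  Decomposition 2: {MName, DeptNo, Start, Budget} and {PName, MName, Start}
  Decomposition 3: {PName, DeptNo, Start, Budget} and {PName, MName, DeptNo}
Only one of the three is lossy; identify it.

Decomposition 1: common = {MName, DeptNo, Budget}, closure = {PName, MName, DeptNo, Start, Budget} → lossless.
Decomposition 2: common = {MName, Start}, closure = {MName, Start} → lossy.
Decomposition 3: common = {PName, DeptNo}, closure = {PName, MName, DeptNo, Start} → lossless.

Decomposition 2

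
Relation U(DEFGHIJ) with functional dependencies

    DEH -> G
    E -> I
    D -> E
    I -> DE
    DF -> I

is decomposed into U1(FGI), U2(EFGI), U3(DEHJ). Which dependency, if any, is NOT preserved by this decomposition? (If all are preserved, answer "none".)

Check DEH → G: no single fragment contains all of {DEGH}, and the restricted closure of {DEH} across the fragments never reaches {G}.
E → I is preserved.
D → E is preserved.
I → DE is preserved.
DF → I is preserved.

DEH -> G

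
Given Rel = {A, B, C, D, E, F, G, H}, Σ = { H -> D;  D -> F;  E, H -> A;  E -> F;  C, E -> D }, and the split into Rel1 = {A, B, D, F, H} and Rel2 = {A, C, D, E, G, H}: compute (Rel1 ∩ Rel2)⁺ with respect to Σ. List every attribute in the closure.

A, D, F, H

Rel1 ∩ Rel2 = {A, D, H}.
D → F applies, adding F
Closure: {A, D, F, H}.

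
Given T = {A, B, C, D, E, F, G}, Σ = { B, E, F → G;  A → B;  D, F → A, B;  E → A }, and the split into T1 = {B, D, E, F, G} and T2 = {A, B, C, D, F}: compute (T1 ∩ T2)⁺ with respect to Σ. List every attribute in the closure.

T1 ∩ T2 = {B, D, F}.
D, F → A, B applies, adding A
Closure: {A, B, D, F}.

A, B, D, F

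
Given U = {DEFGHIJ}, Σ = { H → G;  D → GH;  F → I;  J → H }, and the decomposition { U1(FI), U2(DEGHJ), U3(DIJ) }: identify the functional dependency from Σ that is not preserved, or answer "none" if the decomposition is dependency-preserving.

none

H → G lies within U2.
D → GH lies within U2.
F → I lies within U1.
J → H lies within U2.
Every dependency is enforceable on the fragments, so the decomposition is dependency-preserving.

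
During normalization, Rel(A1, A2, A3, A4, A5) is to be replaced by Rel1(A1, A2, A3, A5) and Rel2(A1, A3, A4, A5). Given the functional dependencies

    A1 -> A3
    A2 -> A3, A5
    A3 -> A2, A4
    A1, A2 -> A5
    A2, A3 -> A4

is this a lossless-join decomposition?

Yes

Common attributes: Rel1 ∩ Rel2 = {A1, A3, A5}.
Closure of {A1, A3, A5}: A3 → A2, A4 applies, adding A2, A4. So (A1, A3, A5)⁺ = {A1, A2, A3, A4, A5}.
This closure contains every attribute of Rel1, so Rel1 ∩ Rel2 → Rel1. The join is lossless.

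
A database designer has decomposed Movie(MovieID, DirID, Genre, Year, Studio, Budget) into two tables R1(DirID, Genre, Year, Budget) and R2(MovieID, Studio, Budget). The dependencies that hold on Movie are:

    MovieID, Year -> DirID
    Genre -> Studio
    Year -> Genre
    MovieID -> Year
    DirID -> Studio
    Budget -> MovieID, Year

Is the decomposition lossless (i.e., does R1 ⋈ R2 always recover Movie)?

Yes

Common attributes: R1 ∩ R2 = {Budget}.
Closure of {Budget}: Budget → MovieID, Year applies, adding MovieID, Year; MovieID, Year → DirID applies, adding DirID; Year → Genre applies, adding Genre; DirID → Studio applies, adding Studio. So (Budget)⁺ = {MovieID, DirID, Genre, Year, Studio, Budget}.
This closure contains every attribute of R1, so R1 ∩ R2 → R1. The join is lossless.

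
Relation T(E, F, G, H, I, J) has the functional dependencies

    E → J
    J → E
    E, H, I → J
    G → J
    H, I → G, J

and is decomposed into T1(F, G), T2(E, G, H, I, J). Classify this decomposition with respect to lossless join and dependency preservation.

lossy but dependency-preserving

Lossless test: (G)⁺ = {E, G, J}, which is a superkey of neither fragment — lossy.
Dependency preservation: every FD's attributes lie within a single fragment, so each can be enforced locally — preserved.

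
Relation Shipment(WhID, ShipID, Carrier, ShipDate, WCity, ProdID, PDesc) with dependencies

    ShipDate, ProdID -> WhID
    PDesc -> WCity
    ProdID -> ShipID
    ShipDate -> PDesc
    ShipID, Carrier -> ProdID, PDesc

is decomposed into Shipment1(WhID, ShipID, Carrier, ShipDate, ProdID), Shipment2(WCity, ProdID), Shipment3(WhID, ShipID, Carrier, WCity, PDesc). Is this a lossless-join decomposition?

Yes

Chase test. Columns are WhID, ShipID, Carrier, ShipDate, WCity, ProdID, PDesc; row i has aⱼ where attribute j ∈ Shipmenti, else bᵢⱼ.
Initial tableau (one row per fragment):
  row 1: a1 a2 a3 a4 b15 a6 b17
  row 2: b21 b22 b23 b24 a5 a6 b27
  row 3: a1 a2 a3 b34 a5 b36 a7
Rows 1 and 2 agree on ProdID; apply ProdID→ShipID and equate their ShipID entries.
Rows 1 and 3 agree on ShipID, Carrier; apply ShipID, Carrier→ProdID, PDesc and equate their ProdID, PDesc entries.
Rows 1 and 3 agree on PDesc; apply PDesc→WCity and equate their WCity entries.
Row 1 is now all distinguished symbols — the join is lossless.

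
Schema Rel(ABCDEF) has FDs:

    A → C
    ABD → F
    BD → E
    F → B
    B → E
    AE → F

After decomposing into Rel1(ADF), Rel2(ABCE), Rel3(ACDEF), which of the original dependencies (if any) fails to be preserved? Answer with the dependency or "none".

Check F → B: no single fragment contains all of {BF}, and the restricted closure of {F} across the fragments never reaches {B}.
A → C is preserved.
ABD → F is preserved.
BD → E is preserved.
B → E is preserved.
AE → F is preserved.

F → B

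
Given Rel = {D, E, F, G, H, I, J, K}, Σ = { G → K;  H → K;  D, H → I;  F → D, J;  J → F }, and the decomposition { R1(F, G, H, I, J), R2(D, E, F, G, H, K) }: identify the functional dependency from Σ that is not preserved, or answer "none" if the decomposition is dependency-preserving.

D, H → I

Check D, H → I: no single fragment contains all of {D, H, I}, and the restricted closure of {D, H} across the fragments never reaches {I}.
G → K is preserved.
H → K is preserved.
F → D, J is preserved.
J → F is preserved.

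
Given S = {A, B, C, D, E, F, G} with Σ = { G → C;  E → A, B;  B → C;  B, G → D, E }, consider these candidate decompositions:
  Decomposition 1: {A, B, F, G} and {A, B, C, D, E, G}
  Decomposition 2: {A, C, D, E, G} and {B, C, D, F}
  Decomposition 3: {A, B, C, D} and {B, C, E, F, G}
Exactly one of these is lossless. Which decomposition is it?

Decomposition 1: common = {A, B, G}, closure = {A, B, C, D, E, G} → lossless.
Decomposition 2: common = {C, D}, closure = {C, D} → lossy.
Decomposition 3: common = {B, C}, closure = {B, C} → lossy.

Decomposition 1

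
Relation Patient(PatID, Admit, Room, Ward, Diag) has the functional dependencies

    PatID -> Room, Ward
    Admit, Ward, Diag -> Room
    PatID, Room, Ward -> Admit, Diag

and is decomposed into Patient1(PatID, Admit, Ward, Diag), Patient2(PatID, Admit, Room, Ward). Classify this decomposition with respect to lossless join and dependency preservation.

lossless but not dependency-preserving

Lossless test: (PatID, Admit, Ward)⁺ = {PatID, Admit, Room, Ward, Diag}, which contains all of one fragment — lossless.
Dependency preservation: the restricted closure of {Admit, Ward, Diag} across the fragments never reaches {Room}, so Admit, Ward, Diag → Room cannot be enforced without a join — not preserved.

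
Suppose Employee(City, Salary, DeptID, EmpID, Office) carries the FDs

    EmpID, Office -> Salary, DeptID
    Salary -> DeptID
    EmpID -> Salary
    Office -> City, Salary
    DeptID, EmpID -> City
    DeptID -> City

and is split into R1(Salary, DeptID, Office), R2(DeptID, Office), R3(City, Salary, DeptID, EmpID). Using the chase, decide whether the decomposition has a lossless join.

Chase test. Columns are City, Salary, DeptID, EmpID, Office; row i has aⱼ where attribute j ∈ Ri, else bᵢⱼ.
Initial tableau (one row per fragment):
  row 1: b11 a2 a3 b14 a5
  row 2: b21 b22 a3 b24 a5
  row 3: a1 a2 a3 a4 b35
Rows 1 and 2 agree on Office; apply Office→City, Salary and equate their City, Salary entries.
Rows 1 and 3 agree on DeptID; apply DeptID→City and equate their City entries.
No row becomes fully distinguished — the join is lossy.

No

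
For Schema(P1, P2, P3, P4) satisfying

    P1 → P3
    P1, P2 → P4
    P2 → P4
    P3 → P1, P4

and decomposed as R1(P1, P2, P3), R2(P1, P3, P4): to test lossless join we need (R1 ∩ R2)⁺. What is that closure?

P1, P3, P4

R1 ∩ R2 = {P1, P3}.
P3 → P1, P4 applies, adding P4
Closure: {P1, P3, P4}.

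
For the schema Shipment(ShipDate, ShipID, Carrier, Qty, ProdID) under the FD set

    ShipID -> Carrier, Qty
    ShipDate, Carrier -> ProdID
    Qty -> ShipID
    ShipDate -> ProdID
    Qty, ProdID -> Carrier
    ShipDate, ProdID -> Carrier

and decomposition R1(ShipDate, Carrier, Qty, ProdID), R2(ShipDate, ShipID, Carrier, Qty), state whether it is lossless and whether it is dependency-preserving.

Lossless test: (ShipDate, Carrier, Qty)⁺ = {ShipDate, ShipID, Carrier, Qty, ProdID}, which contains all of one fragment — lossless.
Dependency preservation: every FD's attributes lie within a single fragment, so each can be enforced locally — preserved.

lossless and dependency-preserving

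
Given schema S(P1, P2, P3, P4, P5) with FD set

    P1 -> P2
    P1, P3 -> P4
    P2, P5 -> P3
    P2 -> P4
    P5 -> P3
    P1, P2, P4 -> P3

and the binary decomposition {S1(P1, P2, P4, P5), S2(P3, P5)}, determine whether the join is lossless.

Common attributes: S1 ∩ S2 = {P5}.
Closure of {P5}: P5 → P3 applies, adding P3. So (P5)⁺ = {P3, P5}.
This closure contains every attribute of S2, so S1 ∩ S2 → S2. The join is lossless.

Yes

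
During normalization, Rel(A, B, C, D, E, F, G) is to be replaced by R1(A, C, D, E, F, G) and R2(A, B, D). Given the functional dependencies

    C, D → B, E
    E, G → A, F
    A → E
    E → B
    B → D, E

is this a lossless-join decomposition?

Yes

Common attributes: R1 ∩ R2 = {A, D}.
Closure of {A, D}: A → E applies, adding E; E → B applies, adding B. So (A, D)⁺ = {A, B, D, E}.
This closure contains every attribute of R2, so R1 ∩ R2 → R2. The join is lossless.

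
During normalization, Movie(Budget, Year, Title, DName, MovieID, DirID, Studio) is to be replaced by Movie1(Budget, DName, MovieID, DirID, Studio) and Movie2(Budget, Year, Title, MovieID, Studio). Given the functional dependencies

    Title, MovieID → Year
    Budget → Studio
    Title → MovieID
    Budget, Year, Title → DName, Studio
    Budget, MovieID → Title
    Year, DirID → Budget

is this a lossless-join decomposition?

Common attributes: Movie1 ∩ Movie2 = {Budget, MovieID, Studio}.
Closure of {Budget, MovieID, Studio}: Budget, MovieID → Title applies, adding Title; Title, MovieID → Year applies, adding Year; Budget, Year, Title → DName, Studio applies, adding DName. So (Budget, MovieID, Studio)⁺ = {Budget, Year, Title, DName, MovieID, Studio}.
This closure contains every attribute of Movie2, so Movie1 ∩ Movie2 → Movie2. The join is lossless.

Yes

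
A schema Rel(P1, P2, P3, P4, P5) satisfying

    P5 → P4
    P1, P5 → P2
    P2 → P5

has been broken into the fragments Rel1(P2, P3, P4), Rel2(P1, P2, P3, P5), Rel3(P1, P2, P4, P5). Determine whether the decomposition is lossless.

Chase test. Columns are P1, P2, P3, P4, P5; row i has aⱼ where attribute j ∈ Reli, else bᵢⱼ.
Initial tableau (one row per fragment):
  row 1: b11 a2 a3 a4 b15
  row 2: a1 a2 a3 b24 a5
  row 3: a1 a2 b33 a4 a5
Rows 2 and 3 agree on P5; apply P5→P4 and equate their P4 entries.
Rows 1 and 2 agree on P2; apply P2→P5 and equate their P5 entries.
Row 2 is now all distinguished symbols — the join is lossless.

Yes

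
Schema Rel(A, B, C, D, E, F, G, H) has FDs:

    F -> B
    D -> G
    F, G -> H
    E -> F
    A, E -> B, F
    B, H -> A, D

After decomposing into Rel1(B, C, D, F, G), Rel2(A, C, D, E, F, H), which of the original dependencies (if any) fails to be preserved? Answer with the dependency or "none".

B, H -> A, D

Check B, H → A, D: no single fragment contains all of {A, B, D, H}, and the restricted closure of {B, H} across the fragments never reaches {A, D}.
F → B is preserved.
D → G is preserved.
F, G → H is preserved.
E → F is preserved.
A, E → B, F is preserved.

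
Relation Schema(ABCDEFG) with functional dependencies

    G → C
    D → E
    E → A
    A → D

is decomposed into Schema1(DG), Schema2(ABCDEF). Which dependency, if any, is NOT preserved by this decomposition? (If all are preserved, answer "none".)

G → C

Check G → C: no single fragment contains all of {CG}, and the restricted closure of {G} across the fragments never reaches {C}.
D → E is preserved.
E → A is preserved.
A → D is preserved.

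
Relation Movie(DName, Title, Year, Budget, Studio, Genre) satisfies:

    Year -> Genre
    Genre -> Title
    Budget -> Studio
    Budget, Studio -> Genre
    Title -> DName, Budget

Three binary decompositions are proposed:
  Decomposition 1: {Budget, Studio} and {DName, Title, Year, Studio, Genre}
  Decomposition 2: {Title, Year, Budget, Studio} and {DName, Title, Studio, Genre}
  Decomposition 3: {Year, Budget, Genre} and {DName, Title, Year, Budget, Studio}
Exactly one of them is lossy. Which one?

Decomposition 1

Decomposition 1: common = {Studio}, closure = {Studio} → lossy.
Decomposition 2: common = {Title, Studio}, closure = {DName, Title, Budget, Studio, Genre} → lossless.
Decomposition 3: common = {Year, Budget}, closure = {DName, Title, Year, Budget, Studio, Genre} → lossless.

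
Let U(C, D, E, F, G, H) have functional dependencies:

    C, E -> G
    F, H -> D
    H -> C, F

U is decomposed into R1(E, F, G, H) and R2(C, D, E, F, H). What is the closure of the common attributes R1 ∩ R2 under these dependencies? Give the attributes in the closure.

R1 ∩ R2 = {E, F, H}.
F, H → D applies, adding D
H → C, F applies, adding C
C, E → G applies, adding G
Closure: {C, D, E, F, G, H}.

C, D, E, F, G, H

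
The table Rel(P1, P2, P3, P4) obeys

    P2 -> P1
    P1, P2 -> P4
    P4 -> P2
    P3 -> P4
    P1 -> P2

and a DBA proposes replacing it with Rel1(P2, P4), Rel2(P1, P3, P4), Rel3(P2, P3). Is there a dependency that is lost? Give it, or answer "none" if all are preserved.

none

P2 → P1: restricted closure across fragments reaches P1.
P1, P2 → P4: restricted closure across fragments reaches P4.
P4 → P2 lies within Rel1.
P3 → P4 lies within Rel2.
P1 → P2: restricted closure across fragments reaches P2.
Every dependency is enforceable on the fragments, so the decomposition is dependency-preserving.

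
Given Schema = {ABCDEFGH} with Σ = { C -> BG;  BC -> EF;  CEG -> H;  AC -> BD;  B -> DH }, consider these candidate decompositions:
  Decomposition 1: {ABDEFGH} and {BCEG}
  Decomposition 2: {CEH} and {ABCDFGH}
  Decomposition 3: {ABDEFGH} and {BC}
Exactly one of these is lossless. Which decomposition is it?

Decomposition 2

Decomposition 1: common = {BEG}, closure = {BDEGH} → lossy.
Decomposition 2: common = {CH}, closure = {BCDEFGH} → lossless.
Decomposition 3: common = {B}, closure = {BDH} → lossy.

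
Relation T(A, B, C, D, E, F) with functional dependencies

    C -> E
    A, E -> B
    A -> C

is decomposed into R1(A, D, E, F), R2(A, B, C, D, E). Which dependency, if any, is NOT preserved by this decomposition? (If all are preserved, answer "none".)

C → E lies within R2.
A, E → B lies within R2.
A → C lies within R2.
Every dependency is enforceable on the fragments, so the decomposition is dependency-preserving.

none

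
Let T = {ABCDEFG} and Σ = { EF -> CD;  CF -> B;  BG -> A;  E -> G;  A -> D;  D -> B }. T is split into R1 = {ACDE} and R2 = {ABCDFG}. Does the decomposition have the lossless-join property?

No

Common attributes: R1 ∩ R2 = {ACD}.
Closure of {ACD}: D → B applies, adding B. So (ACD)⁺ = {ABCD}.
The closure contains neither all of R1 = {ACDE} nor all of R2 = {ABCDFG}, so the common attributes are not a superkey of either fragment. The join is lossy.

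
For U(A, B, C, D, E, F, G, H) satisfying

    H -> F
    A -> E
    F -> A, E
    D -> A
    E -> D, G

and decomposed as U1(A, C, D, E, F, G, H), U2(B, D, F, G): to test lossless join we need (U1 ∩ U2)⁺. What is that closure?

U1 ∩ U2 = {D, F, G}.
F → A, E applies, adding A, E
Closure: {A, D, E, F, G}.

A, D, E, F, G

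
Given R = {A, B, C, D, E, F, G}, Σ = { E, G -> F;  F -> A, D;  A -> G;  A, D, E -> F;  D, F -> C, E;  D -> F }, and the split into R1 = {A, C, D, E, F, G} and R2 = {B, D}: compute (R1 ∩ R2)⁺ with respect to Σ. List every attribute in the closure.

A, C, D, E, F, G

R1 ∩ R2 = {D}.
D → F applies, adding F
F → A, D applies, adding A
A → G applies, adding G
D, F → C, E applies, adding C, E
Closure: {A, C, D, E, F, G}.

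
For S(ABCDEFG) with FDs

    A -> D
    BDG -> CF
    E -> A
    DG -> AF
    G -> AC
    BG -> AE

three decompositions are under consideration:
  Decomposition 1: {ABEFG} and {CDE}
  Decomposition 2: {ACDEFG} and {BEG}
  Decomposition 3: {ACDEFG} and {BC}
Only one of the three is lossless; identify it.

Decomposition 1: common = {E}, closure = {ADE} → lossy.
Decomposition 2: common = {EG}, closure = {ACDEFG} → lossless.
Decomposition 3: common = {C}, closure = {C} → lossy.

Decomposition 2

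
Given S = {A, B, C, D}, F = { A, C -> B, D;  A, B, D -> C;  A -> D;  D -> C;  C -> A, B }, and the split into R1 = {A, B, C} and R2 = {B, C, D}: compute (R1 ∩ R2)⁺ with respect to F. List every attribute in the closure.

R1 ∩ R2 = {B, C}.
C → A, B applies, adding A
A, C → B, D applies, adding D
Closure: {A, B, C, D}.

A, B, C, D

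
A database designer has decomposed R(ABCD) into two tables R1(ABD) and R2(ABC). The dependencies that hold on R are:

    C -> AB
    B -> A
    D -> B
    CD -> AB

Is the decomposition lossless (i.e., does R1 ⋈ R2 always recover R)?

Common attributes: R1 ∩ R2 = {AB}.
No dependency enlarges {AB}, so (AB)⁺ = {AB}.
The closure contains neither all of R1 = {ABD} nor all of R2 = {ABC}, so the common attributes are not a superkey of either fragment. The join is lossy.

No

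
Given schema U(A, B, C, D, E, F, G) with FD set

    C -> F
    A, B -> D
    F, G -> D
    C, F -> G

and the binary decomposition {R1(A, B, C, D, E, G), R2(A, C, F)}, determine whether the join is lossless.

Yes

Common attributes: R1 ∩ R2 = {A, C}.
Closure of {A, C}: C → F applies, adding F; C, F → G applies, adding G; F, G → D applies, adding D. So (A, C)⁺ = {A, C, D, F, G}.
This closure contains every attribute of R2, so R1 ∩ R2 → R2. The join is lossless.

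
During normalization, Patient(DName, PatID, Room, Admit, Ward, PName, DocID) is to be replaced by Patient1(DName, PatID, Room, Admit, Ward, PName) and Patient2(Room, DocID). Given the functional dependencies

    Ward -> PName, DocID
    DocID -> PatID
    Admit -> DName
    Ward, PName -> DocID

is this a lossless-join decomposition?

Common attributes: Patient1 ∩ Patient2 = {Room}.
No dependency enlarges {Room}, so (Room)⁺ = {Room}.
The closure contains neither all of Patient1 = {DName, PatID, Room, Admit, Ward, PName} nor all of Patient2 = {Room, DocID}, so the common attributes are not a superkey of either fragment. The join is lossy.

No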